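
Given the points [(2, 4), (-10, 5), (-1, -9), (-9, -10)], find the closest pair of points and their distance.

Computing all pairwise distances among 4 points:

d((2, 4), (-10, 5)) = 12.0416
d((2, 4), (-1, -9)) = 13.3417
d((2, 4), (-9, -10)) = 17.8045
d((-10, 5), (-1, -9)) = 16.6433
d((-10, 5), (-9, -10)) = 15.0333
d((-1, -9), (-9, -10)) = 8.0623 <-- minimum

Closest pair: (-1, -9) and (-9, -10) with distance 8.0623

The closest pair is (-1, -9) and (-9, -10) with Euclidean distance 8.0623. For 4 points, brute-force pairwise comparison is shown above. For large n, the divide-and-conquer algorithm (sort by x, recurse on halves, check the dividing strip) achieves O(n log n).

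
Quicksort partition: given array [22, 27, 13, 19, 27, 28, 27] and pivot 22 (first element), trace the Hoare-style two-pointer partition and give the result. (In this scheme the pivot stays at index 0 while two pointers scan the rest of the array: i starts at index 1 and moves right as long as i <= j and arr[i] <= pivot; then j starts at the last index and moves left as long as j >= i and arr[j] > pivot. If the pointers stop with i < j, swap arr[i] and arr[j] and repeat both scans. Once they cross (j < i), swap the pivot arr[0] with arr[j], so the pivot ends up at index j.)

Hoare-style two-pointer partition with pivot = 22:

Initial array: [22, 27, 13, 19, 27, 28, 27]

Pointers start at i = 1, j = 6.
i stops at index 1 (arr[1]=27 > 22), j stops at index 3 (arr[3]=19 <= 22): swap arr[1] and arr[3], array becomes [22, 19, 13, 27, 27, 28, 27]
i ends at 3, j ends at 2: the pointers have crossed (j < i), so scanning stops.

Swap pivot arr[0] with arr[2] to place pivot at position 2: [13, 19, 22, 27, 27, 28, 27]
Pivot position: 2

After partitioning with pivot 22, the array becomes [13, 19, 22, 27, 27, 28, 27]. The pivot is placed at index 2. All elements to the left of the pivot are <= 22, and all elements to the right are > 22.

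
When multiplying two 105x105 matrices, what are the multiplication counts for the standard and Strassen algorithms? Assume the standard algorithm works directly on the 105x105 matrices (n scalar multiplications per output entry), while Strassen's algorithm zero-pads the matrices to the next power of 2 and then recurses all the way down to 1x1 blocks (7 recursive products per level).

Matrix multiplication for 105x105 matrices:

Strassen's algorithm requires power-of-2 dimensions. Pad 105x105 to 128x128 (next power of 2).

Standard algorithm: 105^3 = 1157625 multiplications
Strassen's algorithm: 7^(log2(128)) = 7^7 = 823543 multiplications
Savings: 1157625 - 823543 = 334082 multiplications

Standard: 1157625 multiplications (105^3). Strassen: 823543 multiplications (7^7, after padding to 128x128). Strassen reduces 8 recursive multiplications to 7 at each level.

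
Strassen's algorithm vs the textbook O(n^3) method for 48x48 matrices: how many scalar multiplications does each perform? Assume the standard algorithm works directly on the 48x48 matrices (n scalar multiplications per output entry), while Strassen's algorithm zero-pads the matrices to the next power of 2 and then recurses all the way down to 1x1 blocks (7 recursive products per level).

Matrix multiplication for 48x48 matrices:

Strassen's algorithm requires power-of-2 dimensions. Pad 48x48 to 64x64 (next power of 2).

Standard algorithm: 48^3 = 110592 multiplications
Strassen's algorithm: 7^(log2(64)) = 7^6 = 117649 multiplications
Difference: 110592 - 117649 = -7057 (Strassen uses MORE here due to padding overhead — for small or just-over-power-of-2 n, padding can outweigh the per-level savings)

Standard: 110592 multiplications (48^3). Strassen: 117649 multiplications (7^6, after padding to 64x64). Strassen reduces 8 recursive multiplications to 7 at each level.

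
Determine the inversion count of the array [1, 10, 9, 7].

Finding inversions in [1, 10, 9, 7]:

(1, 2): arr[1]=10 > arr[2]=9
(1, 3): arr[1]=10 > arr[3]=7
(2, 3): arr[2]=9 > arr[3]=7

Total inversions: 3

The array has 3 inversion(s): (1,2), (1,3), (2,3). Each pair (i,j) satisfies i < j and arr[i] > arr[j].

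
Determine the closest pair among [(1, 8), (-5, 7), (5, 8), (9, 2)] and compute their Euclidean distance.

Computing all pairwise distances among 4 points:

d((1, 8), (-5, 7)) = 6.0828
d((1, 8), (5, 8)) = 4.0 <-- minimum
d((1, 8), (9, 2)) = 10.0
d((-5, 7), (5, 8)) = 10.0499
d((-5, 7), (9, 2)) = 14.8661
d((5, 8), (9, 2)) = 7.2111

Closest pair: (1, 8) and (5, 8) with distance 4.0

The closest pair is (1, 8) and (5, 8) with Euclidean distance 4.0. For 4 points, brute-force pairwise comparison is shown above. For large n, the divide-and-conquer algorithm (sort by x, recurse on halves, check the dividing strip) achieves O(n log n).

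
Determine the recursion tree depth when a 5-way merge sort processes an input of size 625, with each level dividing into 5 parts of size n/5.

For divide and conquer with division factor 5:

Problem sizes at each level:
Level 0: 625
Level 1: 125
Level 2: 25
Level 3: 5
Level 4: 1

The root is level 0 and the size-1 base case is level 4 (the tree spans levels 0 through 4, i.e. 5 levels counting the root), so the depth is the number of divisions: log_5(625) = 4

The recursion tree depth is log_5(625) = 4. At each level, the problem size is divided by 5, so it takes 4 divisions to reduce to a base case of size 1. The algorithm makes 5 recursive calls at each level.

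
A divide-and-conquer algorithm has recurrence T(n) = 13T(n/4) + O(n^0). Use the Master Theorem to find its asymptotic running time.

Master Theorem for T(n) = 13T(n/4) + O(n^0):

a = 13, b = 4, c = 0
log_b(a) = log_4(13) = 1.8502

Case 1: c = 0 < log_4(13) = 1.8502
T(n) = O(n^(log_4 13))

For T(n) = 13T(n/4) + O(n^0): log_4(13) = 1.8502. This is Case 1 of the Master Theorem (c < log_b(a), work dominated by leaves), giving O(n^(log_4 13)).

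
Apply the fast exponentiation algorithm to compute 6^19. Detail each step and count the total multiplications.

Computing 6^19 by squaring (build up from 6^1; each line after the first costs one multiplication):

6^1 = 6
6^2 = (6^1)^2 = 6^2 = 36
6^4 = (6^2)^2 = 36^2 = 1296
6^8 = (6^4)^2 = 1296^2 = 1679616
6^9 = 6 * 6^8 = 6 * 1679616 = 10077696
6^18 = (6^9)^2 = 10077696^2 = 101559956668416
6^19 = 6 * 6^18 = 6 * 101559956668416 = 609359740010496

Result: 609359740010496
Multiplications needed: 6 (6 lines after 6^1)

6^19 = 609359740010496. Using exponentiation by squaring, this requires 6 multiplications. The key idea: if the exponent is even, square the half-power; if odd, multiply by the base once.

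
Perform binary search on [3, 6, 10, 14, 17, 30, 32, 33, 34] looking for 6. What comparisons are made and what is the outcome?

Binary search for 6 in [3, 6, 10, 14, 17, 30, 32, 33, 34]:

lo=0, hi=8, mid=4, arr[mid]=17 -> 17 > 6, search left half
lo=0, hi=3, mid=1, arr[mid]=6 -> Found target at index 1!

Binary search finds 6 at index 1 after 2 comparisons. The search repeatedly halves the search space by comparing with the middle element.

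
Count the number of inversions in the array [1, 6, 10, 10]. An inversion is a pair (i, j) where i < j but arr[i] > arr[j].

Finding inversions in [1, 6, 10, 10]:


Total inversions: 0

The array has 0 inversions. It is already sorted.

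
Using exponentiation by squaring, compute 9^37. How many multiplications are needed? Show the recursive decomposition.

Computing 9^37 by squaring (build up from 9^1; each line after the first costs one multiplication):

9^1 = 9
9^2 = (9^1)^2 = 9^2 = 81
9^4 = (9^2)^2 = 81^2 = 6561
9^8 = (9^4)^2 = 6561^2 = 43046721
9^9 = 9 * 9^8 = 9 * 43046721 = 387420489
9^18 = (9^9)^2 = 387420489^2 = 150094635296999121
9^36 = (9^18)^2 = 150094635296999121^2 = 22528399544939174411840147874772641
9^37 = 9 * 9^36 = 9 * 22528399544939174411840147874772641 = 202755595904452569706561330872953769

Result: 202755595904452569706561330872953769
Multiplications needed: 7 (7 lines after 9^1)

9^37 = 202755595904452569706561330872953769. Using exponentiation by squaring, this requires 7 multiplications. The key idea: if the exponent is even, square the half-power; if odd, multiply by the base once.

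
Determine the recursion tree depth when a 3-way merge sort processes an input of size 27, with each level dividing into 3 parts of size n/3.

For divide and conquer with division factor 3:

Problem sizes at each level:
Level 0: 27
Level 1: 9
Level 2: 3
Level 3: 1

The root is level 0 and the size-1 base case is level 3 (the tree spans levels 0 through 3, i.e. 4 levels counting the root), so the depth is the number of divisions: log_3(27) = 3

The recursion tree depth is log_3(27) = 3. At each level, the problem size is divided by 3, so it takes 3 divisions to reduce to a base case of size 1. The algorithm makes 3 recursive calls at each level.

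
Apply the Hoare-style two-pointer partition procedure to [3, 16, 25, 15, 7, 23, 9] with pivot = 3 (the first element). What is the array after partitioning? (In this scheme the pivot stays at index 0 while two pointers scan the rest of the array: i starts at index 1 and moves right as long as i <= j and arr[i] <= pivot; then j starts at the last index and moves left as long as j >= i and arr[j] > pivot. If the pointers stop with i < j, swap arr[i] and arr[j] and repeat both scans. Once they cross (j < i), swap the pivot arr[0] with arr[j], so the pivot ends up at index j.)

Hoare-style two-pointer partition with pivot = 3:

Initial array: [3, 16, 25, 15, 7, 23, 9]

Pointers start at i = 1, j = 6.
i ends at 1, j ends at 0: the pointers have crossed (j < i), so scanning stops.

j = 0, so swapping arr[0] with arr[j] leaves the pivot at position 0: [3, 16, 25, 15, 7, 23, 9]
Pivot position: 0

After partitioning with pivot 3, the array becomes [3, 16, 25, 15, 7, 23, 9]. The pivot is placed at index 0. All elements to the left of the pivot are <= 3, and all elements to the right are > 3.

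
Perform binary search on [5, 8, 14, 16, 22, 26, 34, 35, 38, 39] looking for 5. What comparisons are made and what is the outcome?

Binary search for 5 in [5, 8, 14, 16, 22, 26, 34, 35, 38, 39]:

lo=0, hi=9, mid=4, arr[mid]=22 -> 22 > 5, search left half
lo=0, hi=3, mid=1, arr[mid]=8 -> 8 > 5, search left half
lo=0, hi=0, mid=0, arr[mid]=5 -> Found target at index 0!

Binary search finds 5 at index 0 after 3 comparisons. The search repeatedly halves the search space by comparing with the middle element.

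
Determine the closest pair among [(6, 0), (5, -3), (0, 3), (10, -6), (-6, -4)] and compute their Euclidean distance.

Computing all pairwise distances among 5 points:

d((6, 0), (5, -3)) = 3.1623 <-- minimum
d((6, 0), (0, 3)) = 6.7082
d((6, 0), (10, -6)) = 7.2111
d((6, 0), (-6, -4)) = 12.6491
d((5, -3), (0, 3)) = 7.8102
d((5, -3), (10, -6)) = 5.831
d((5, -3), (-6, -4)) = 11.0454
d((0, 3), (10, -6)) = 13.4536
d((0, 3), (-6, -4)) = 9.2195
d((10, -6), (-6, -4)) = 16.1245

Closest pair: (6, 0) and (5, -3) with distance 3.1623

The closest pair is (6, 0) and (5, -3) with Euclidean distance 3.1623. For 5 points, brute-force pairwise comparison is shown above. For large n, the divide-and-conquer algorithm (sort by x, recurse on halves, check the dividing strip) achieves O(n log n).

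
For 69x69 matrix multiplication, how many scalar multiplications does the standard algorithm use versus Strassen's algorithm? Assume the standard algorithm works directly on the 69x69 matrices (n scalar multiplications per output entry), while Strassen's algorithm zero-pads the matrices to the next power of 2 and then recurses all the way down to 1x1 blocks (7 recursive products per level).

Matrix multiplication for 69x69 matrices:

Strassen's algorithm requires power-of-2 dimensions. Pad 69x69 to 128x128 (next power of 2).

Standard algorithm: 69^3 = 328509 multiplications
Strassen's algorithm: 7^(log2(128)) = 7^7 = 823543 multiplications
Difference: 328509 - 823543 = -495034 (Strassen uses MORE here due to padding overhead — for small or just-over-power-of-2 n, padding can outweigh the per-level savings)

Standard: 328509 multiplications (69^3). Strassen: 823543 multiplications (7^7, after padding to 128x128). Strassen reduces 8 recursive multiplications to 7 at each level.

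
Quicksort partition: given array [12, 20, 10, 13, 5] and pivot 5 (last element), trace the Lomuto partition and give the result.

Lomuto partition with pivot = 5:

Initial array: [12, 20, 10, 13, 5]

arr[0]=12 > 5: no swap
arr[1]=20 > 5: no swap
arr[2]=10 > 5: no swap
arr[3]=13 > 5: no swap

Place pivot at position 0: [5, 20, 10, 13, 12]
Pivot position: 0

After partitioning with pivot 5, the array becomes [5, 20, 10, 13, 12]. The pivot is placed at index 0. All elements to the left of the pivot are <= 5, and all elements to the right are > 5.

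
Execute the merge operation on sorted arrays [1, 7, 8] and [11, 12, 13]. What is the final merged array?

Merging process:

Compare 1 vs 11: take 1 from left. Merged: [1]
Compare 7 vs 11: take 7 from left. Merged: [1, 7]
Compare 8 vs 11: take 8 from left. Merged: [1, 7, 8]
Append remaining from right: [11, 12, 13]. Merged: [1, 7, 8, 11, 12, 13]

Final merged array: [1, 7, 8, 11, 12, 13]
Total comparisons: 3

The merged array is [1, 7, 8, 11, 12, 13], requiring 3 comparisons. The merge step runs in O(n) time where n is the total number of elements.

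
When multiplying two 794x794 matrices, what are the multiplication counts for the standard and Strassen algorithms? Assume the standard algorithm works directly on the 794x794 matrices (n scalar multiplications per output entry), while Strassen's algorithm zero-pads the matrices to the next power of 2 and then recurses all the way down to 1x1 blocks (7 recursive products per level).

Matrix multiplication for 794x794 matrices:

Strassen's algorithm requires power-of-2 dimensions. Pad 794x794 to 1024x1024 (next power of 2).

Standard algorithm: 794^3 = 500566184 multiplications
Strassen's algorithm: 7^(log2(1024)) = 7^10 = 282475249 multiplications
Savings: 500566184 - 282475249 = 218090935 multiplications

Standard: 500566184 multiplications (794^3). Strassen: 282475249 multiplications (7^10, after padding to 1024x1024). Strassen reduces 8 recursive multiplications to 7 at each level.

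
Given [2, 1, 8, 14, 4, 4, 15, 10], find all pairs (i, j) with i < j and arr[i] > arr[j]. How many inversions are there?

Finding inversions in [2, 1, 8, 14, 4, 4, 15, 10]:

(0, 1): arr[0]=2 > arr[1]=1
(2, 4): arr[2]=8 > arr[4]=4
(2, 5): arr[2]=8 > arr[5]=4
(3, 4): arr[3]=14 > arr[4]=4
(3, 5): arr[3]=14 > arr[5]=4
(3, 7): arr[3]=14 > arr[7]=10
(6, 7): arr[6]=15 > arr[7]=10

Total inversions: 7

The array has 7 inversion(s): (0,1), (2,4), (2,5), (3,4), (3,5), (3,7), (6,7). Each pair (i,j) satisfies i < j and arr[i] > arr[j].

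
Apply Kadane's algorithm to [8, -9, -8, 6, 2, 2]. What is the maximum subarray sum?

Using Kadane's algorithm on [8, -9, -8, 6, 2, 2]:

Scanning through the array:
Position 1 (value -9): max_ending_here = -1, max_so_far = 8
Position 2 (value -8): max_ending_here = -8, max_so_far = 8
Position 3 (value 6): max_ending_here = 6, max_so_far = 8
Position 4 (value 2): max_ending_here = 8, max_so_far = 8
Position 5 (value 2): max_ending_here = 10, max_so_far = 10

Maximum subarray: [6, 2, 2]
Maximum sum: 10

The maximum subarray is [6, 2, 2] with sum 10. This subarray runs from index 3 to index 5.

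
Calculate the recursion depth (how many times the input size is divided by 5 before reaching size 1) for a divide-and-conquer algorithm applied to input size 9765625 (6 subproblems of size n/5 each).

For divide and conquer with division factor 5:

Problem sizes at each level:
Level 0: 9765625
Level 1: 1953125
Level 2: 390625
Level 3: 78125
Level 4: 15625
Level 5: 3125
Level 6: 625
Level 7: 125
Level 8: 25
Level 9: 5
Level 10: 1

The root is level 0 and the size-1 base case is level 10 (the tree spans levels 0 through 10, i.e. 11 levels counting the root), so the depth is the number of divisions: log_5(9765625) = 10

The recursion tree depth is log_5(9765625) = 10. At each level, the problem size is divided by 5, so it takes 10 divisions to reduce to a base case of size 1. The algorithm makes 6 recursive calls at each level.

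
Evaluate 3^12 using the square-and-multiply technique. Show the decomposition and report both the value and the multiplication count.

Computing 3^12 by squaring (build up from 3^1; each line after the first costs one multiplication):

3^1 = 3
3^2 = (3^1)^2 = 3^2 = 9
3^3 = 3 * 3^2 = 3 * 9 = 27
3^6 = (3^3)^2 = 27^2 = 729
3^12 = (3^6)^2 = 729^2 = 531441

Result: 531441
Multiplications needed: 4 (4 lines after 3^1)

3^12 = 531441. Using exponentiation by squaring, this requires 4 multiplications. The key idea: if the exponent is even, square the half-power; if odd, multiply by the base once.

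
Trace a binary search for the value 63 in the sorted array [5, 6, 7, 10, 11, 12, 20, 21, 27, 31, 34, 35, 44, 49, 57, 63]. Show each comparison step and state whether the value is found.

Binary search for 63 in [5, 6, 7, 10, 11, 12, 20, 21, 27, 31, 34, 35, 44, 49, 57, 63]:

lo=0, hi=15, mid=7, arr[mid]=21 -> 21 < 63, search right half
lo=8, hi=15, mid=11, arr[mid]=35 -> 35 < 63, search right half
lo=12, hi=15, mid=13, arr[mid]=49 -> 49 < 63, search right half
lo=14, hi=15, mid=14, arr[mid]=57 -> 57 < 63, search right half
lo=15, hi=15, mid=15, arr[mid]=63 -> Found target at index 15!

Binary search finds 63 at index 15 after 5 comparisons. The search repeatedly halves the search space by comparing with the middle element.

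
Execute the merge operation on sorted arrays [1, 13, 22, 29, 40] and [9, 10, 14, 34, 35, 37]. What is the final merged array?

Merging process:

Compare 1 vs 9: take 1 from left. Merged: [1]
Compare 13 vs 9: take 9 from right. Merged: [1, 9]
Compare 13 vs 10: take 10 from right. Merged: [1, 9, 10]
Compare 13 vs 14: take 13 from left. Merged: [1, 9, 10, 13]
Compare 22 vs 14: take 14 from right. Merged: [1, 9, 10, 13, 14]
Compare 22 vs 34: take 22 from left. Merged: [1, 9, 10, 13, 14, 22]
Compare 29 vs 34: take 29 from left. Merged: [1, 9, 10, 13, 14, 22, 29]
Compare 40 vs 34: take 34 from right. Merged: [1, 9, 10, 13, 14, 22, 29, 34]
Compare 40 vs 35: take 35 from right. Merged: [1, 9, 10, 13, 14, 22, 29, 34, 35]
Compare 40 vs 37: take 37 from right. Merged: [1, 9, 10, 13, 14, 22, 29, 34, 35, 37]
Append remaining from left: [40]. Merged: [1, 9, 10, 13, 14, 22, 29, 34, 35, 37, 40]

Final merged array: [1, 9, 10, 13, 14, 22, 29, 34, 35, 37, 40]
Total comparisons: 10

The merged array is [1, 9, 10, 13, 14, 22, 29, 34, 35, 37, 40], requiring 10 comparisons. The merge step runs in O(n) time where n is the total number of elements.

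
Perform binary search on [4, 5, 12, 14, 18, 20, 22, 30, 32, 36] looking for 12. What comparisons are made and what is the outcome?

Binary search for 12 in [4, 5, 12, 14, 18, 20, 22, 30, 32, 36]:

lo=0, hi=9, mid=4, arr[mid]=18 -> 18 > 12, search left half
lo=0, hi=3, mid=1, arr[mid]=5 -> 5 < 12, search right half
lo=2, hi=3, mid=2, arr[mid]=12 -> Found target at index 2!

Binary search finds 12 at index 2 after 3 comparisons. The search repeatedly halves the search space by comparing with the middle element.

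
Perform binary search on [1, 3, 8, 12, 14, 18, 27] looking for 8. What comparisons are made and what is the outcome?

Binary search for 8 in [1, 3, 8, 12, 14, 18, 27]:

lo=0, hi=6, mid=3, arr[mid]=12 -> 12 > 8, search left half
lo=0, hi=2, mid=1, arr[mid]=3 -> 3 < 8, search right half
lo=2, hi=2, mid=2, arr[mid]=8 -> Found target at index 2!

Binary search finds 8 at index 2 after 3 comparisons. The search repeatedly halves the search space by comparing with the middle element.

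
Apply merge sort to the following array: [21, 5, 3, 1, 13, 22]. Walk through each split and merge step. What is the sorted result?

Merge sort trace:

Split: [21, 5, 3, 1, 13, 22] -> [21, 5, 3] and [1, 13, 22]
  Split: [21, 5, 3] -> [21] and [5, 3]
    Split: [5, 3] -> [5] and [3]
    Merge: [5] + [3] -> [3, 5]
  Merge: [21] + [3, 5] -> [3, 5, 21]
  Split: [1, 13, 22] -> [1] and [13, 22]
    Split: [13, 22] -> [13] and [22]
    Merge: [13] + [22] -> [13, 22]
  Merge: [1] + [13, 22] -> [1, 13, 22]
Merge: [3, 5, 21] + [1, 13, 22] -> [1, 3, 5, 13, 21, 22]

Final sorted array: [1, 3, 5, 13, 21, 22]

The merge sort proceeds by recursively splitting the array and merging sorted halves.
After all merges, the sorted array is [1, 3, 5, 13, 21, 22].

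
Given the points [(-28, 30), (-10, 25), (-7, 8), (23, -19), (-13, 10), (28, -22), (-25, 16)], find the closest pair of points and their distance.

Computing all pairwise distances among 7 points:

d((-28, 30), (-10, 25)) = 18.6815
d((-28, 30), (-7, 8)) = 30.4138
d((-28, 30), (23, -19)) = 70.7248
d((-28, 30), (-13, 10)) = 25.0
d((-28, 30), (28, -22)) = 76.4199
d((-28, 30), (-25, 16)) = 14.3178
d((-10, 25), (-7, 8)) = 17.2627
d((-10, 25), (23, -19)) = 55.0
d((-10, 25), (-13, 10)) = 15.2971
d((-10, 25), (28, -22)) = 60.4401
d((-10, 25), (-25, 16)) = 17.4929
d((-7, 8), (23, -19)) = 40.3609
d((-7, 8), (-13, 10)) = 6.3246
d((-7, 8), (28, -22)) = 46.0977
d((-7, 8), (-25, 16)) = 19.6977
d((23, -19), (-13, 10)) = 46.2277
d((23, -19), (28, -22)) = 5.831 <-- minimum
d((23, -19), (-25, 16)) = 59.4054
d((-13, 10), (28, -22)) = 52.0096
d((-13, 10), (-25, 16)) = 13.4164
d((28, -22), (-25, 16)) = 65.215

Closest pair: (23, -19) and (28, -22) with distance 5.831

The closest pair is (23, -19) and (28, -22) with Euclidean distance 5.831. For 7 points, brute-force pairwise comparison is shown above. For large n, the divide-and-conquer algorithm (sort by x, recurse on halves, check the dividing strip) achieves O(n log n).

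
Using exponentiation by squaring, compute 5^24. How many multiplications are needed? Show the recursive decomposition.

Computing 5^24 by squaring (build up from 5^1; each line after the first costs one multiplication):

5^1 = 5
5^2 = (5^1)^2 = 5^2 = 25
5^3 = 5 * 5^2 = 5 * 25 = 125
5^6 = (5^3)^2 = 125^2 = 15625
5^12 = (5^6)^2 = 15625^2 = 244140625
5^24 = (5^12)^2 = 244140625^2 = 59604644775390625

Result: 59604644775390625
Multiplications needed: 5 (5 lines after 5^1)

5^24 = 59604644775390625. Using exponentiation by squaring, this requires 5 multiplications. The key idea: if the exponent is even, square the half-power; if odd, multiply by the base once.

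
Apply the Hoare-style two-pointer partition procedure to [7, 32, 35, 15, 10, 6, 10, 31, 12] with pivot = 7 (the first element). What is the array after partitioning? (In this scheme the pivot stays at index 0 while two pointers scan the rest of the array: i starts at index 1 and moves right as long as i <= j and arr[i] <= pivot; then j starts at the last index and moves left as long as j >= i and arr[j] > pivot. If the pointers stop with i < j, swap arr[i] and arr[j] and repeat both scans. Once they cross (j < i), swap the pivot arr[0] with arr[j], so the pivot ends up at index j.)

Hoare-style two-pointer partition with pivot = 7:

Initial array: [7, 32, 35, 15, 10, 6, 10, 31, 12]

Pointers start at i = 1, j = 8.
i stops at index 1 (arr[1]=32 > 7), j stops at index 5 (arr[5]=6 <= 7): swap arr[1] and arr[5], array becomes [7, 6, 35, 15, 10, 32, 10, 31, 12]
i ends at 2, j ends at 1: the pointers have crossed (j < i), so scanning stops.

Swap pivot arr[0] with arr[1] to place pivot at position 1: [6, 7, 35, 15, 10, 32, 10, 31, 12]
Pivot position: 1

After partitioning with pivot 7, the array becomes [6, 7, 35, 15, 10, 32, 10, 31, 12]. The pivot is placed at index 1. All elements to the left of the pivot are <= 7, and all elements to the right are > 7.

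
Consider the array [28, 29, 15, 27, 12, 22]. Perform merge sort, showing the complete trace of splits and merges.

Merge sort trace:

Split: [28, 29, 15, 27, 12, 22] -> [28, 29, 15] and [27, 12, 22]
  Split: [28, 29, 15] -> [28] and [29, 15]
    Split: [29, 15] -> [29] and [15]
    Merge: [29] + [15] -> [15, 29]
  Merge: [28] + [15, 29] -> [15, 28, 29]
  Split: [27, 12, 22] -> [27] and [12, 22]
    Split: [12, 22] -> [12] and [22]
    Merge: [12] + [22] -> [12, 22]
  Merge: [27] + [12, 22] -> [12, 22, 27]
Merge: [15, 28, 29] + [12, 22, 27] -> [12, 15, 22, 27, 28, 29]

Final sorted array: [12, 15, 22, 27, 28, 29]

The merge sort proceeds by recursively splitting the array and merging sorted halves.
After all merges, the sorted array is [12, 15, 22, 27, 28, 29].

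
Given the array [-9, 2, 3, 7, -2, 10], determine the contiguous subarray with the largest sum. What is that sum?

Using Kadane's algorithm on [-9, 2, 3, 7, -2, 10]:

Scanning through the array:
Position 1 (value 2): max_ending_here = 2, max_so_far = 2
Position 2 (value 3): max_ending_here = 5, max_so_far = 5
Position 3 (value 7): max_ending_here = 12, max_so_far = 12
Position 4 (value -2): max_ending_here = 10, max_so_far = 12
Position 5 (value 10): max_ending_here = 20, max_so_far = 20

Maximum subarray: [2, 3, 7, -2, 10]
Maximum sum: 20

The maximum subarray is [2, 3, 7, -2, 10] with sum 20. This subarray runs from index 1 to index 5.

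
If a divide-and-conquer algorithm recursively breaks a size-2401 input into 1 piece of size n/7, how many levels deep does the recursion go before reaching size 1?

For divide and conquer with division factor 7:

Problem sizes at each level:
Level 0: 2401
Level 1: 343
Level 2: 49
Level 3: 7
Level 4: 1

The root is level 0 and the size-1 base case is level 4 (the tree spans levels 0 through 4, i.e. 5 levels counting the root), so the depth is the number of divisions: log_7(2401) = 4

The recursion tree depth is log_7(2401) = 4. At each level, the problem size is divided by 7, so it takes 4 divisions to reduce to a base case of size 1. The algorithm makes 1 recursive call at each level.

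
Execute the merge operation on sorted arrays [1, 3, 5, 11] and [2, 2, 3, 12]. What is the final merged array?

Merging process:

Compare 1 vs 2: take 1 from left. Merged: [1]
Compare 3 vs 2: take 2 from right. Merged: [1, 2]
Compare 3 vs 2: take 2 from right. Merged: [1, 2, 2]
Compare 3 vs 3: take 3 from left. Merged: [1, 2, 2, 3]
Compare 5 vs 3: take 3 from right. Merged: [1, 2, 2, 3, 3]
Compare 5 vs 12: take 5 from left. Merged: [1, 2, 2, 3, 3, 5]
Compare 11 vs 12: take 11 from left. Merged: [1, 2, 2, 3, 3, 5, 11]
Append remaining from right: [12]. Merged: [1, 2, 2, 3, 3, 5, 11, 12]

Final merged array: [1, 2, 2, 3, 3, 5, 11, 12]
Total comparisons: 7

The merged array is [1, 2, 2, 3, 3, 5, 11, 12], requiring 7 comparisons. The merge step runs in O(n) time where n is the total number of elements.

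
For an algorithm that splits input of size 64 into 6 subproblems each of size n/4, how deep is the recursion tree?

For divide and conquer with division factor 4:

Problem sizes at each level:
Level 0: 64
Level 1: 16
Level 2: 4
Level 3: 1

The root is level 0 and the size-1 base case is level 3 (the tree spans levels 0 through 3, i.e. 4 levels counting the root), so the depth is the number of divisions: log_4(64) = 3

The recursion tree depth is log_4(64) = 3. At each level, the problem size is divided by 4, so it takes 3 divisions to reduce to a base case of size 1. The algorithm makes 6 recursive calls at each level.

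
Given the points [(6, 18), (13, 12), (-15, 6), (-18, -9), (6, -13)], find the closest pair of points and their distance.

Computing all pairwise distances among 5 points:

d((6, 18), (13, 12)) = 9.2195 <-- minimum
d((6, 18), (-15, 6)) = 24.1868
d((6, 18), (-18, -9)) = 36.1248
d((6, 18), (6, -13)) = 31.0
d((13, 12), (-15, 6)) = 28.6356
d((13, 12), (-18, -9)) = 37.4433
d((13, 12), (6, -13)) = 25.9615
d((-15, 6), (-18, -9)) = 15.2971
d((-15, 6), (6, -13)) = 28.3196
d((-18, -9), (6, -13)) = 24.3311

Closest pair: (6, 18) and (13, 12) with distance 9.2195

The closest pair is (6, 18) and (13, 12) with Euclidean distance 9.2195. For 5 points, brute-force pairwise comparison is shown above. For large n, the divide-and-conquer algorithm (sort by x, recurse on halves, check the dividing strip) achieves O(n log n).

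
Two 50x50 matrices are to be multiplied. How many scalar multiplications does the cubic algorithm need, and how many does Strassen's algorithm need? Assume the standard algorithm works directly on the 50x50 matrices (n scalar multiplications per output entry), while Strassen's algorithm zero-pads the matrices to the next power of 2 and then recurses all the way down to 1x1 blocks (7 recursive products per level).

Matrix multiplication for 50x50 matrices:

Strassen's algorithm requires power-of-2 dimensions. Pad 50x50 to 64x64 (next power of 2).

Standard algorithm: 50^3 = 125000 multiplications
Strassen's algorithm: 7^(log2(64)) = 7^6 = 117649 multiplications
Savings: 125000 - 117649 = 7351 multiplications

Standard: 125000 multiplications (50^3). Strassen: 117649 multiplications (7^6, after padding to 64x64). Strassen reduces 8 recursive multiplications to 7 at each level.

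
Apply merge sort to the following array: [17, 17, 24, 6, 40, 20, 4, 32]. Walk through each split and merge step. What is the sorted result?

Merge sort trace:

Split: [17, 17, 24, 6, 40, 20, 4, 32] -> [17, 17, 24, 6] and [40, 20, 4, 32]
  Split: [17, 17, 24, 6] -> [17, 17] and [24, 6]
    Split: [17, 17] -> [17] and [17]
    Merge: [17] + [17] -> [17, 17]
    Split: [24, 6] -> [24] and [6]
    Merge: [24] + [6] -> [6, 24]
  Merge: [17, 17] + [6, 24] -> [6, 17, 17, 24]
  Split: [40, 20, 4, 32] -> [40, 20] and [4, 32]
    Split: [40, 20] -> [40] and [20]
    Merge: [40] + [20] -> [20, 40]
    Split: [4, 32] -> [4] and [32]
    Merge: [4] + [32] -> [4, 32]
  Merge: [20, 40] + [4, 32] -> [4, 20, 32, 40]
Merge: [6, 17, 17, 24] + [4, 20, 32, 40] -> [4, 6, 17, 17, 20, 24, 32, 40]

Final sorted array: [4, 6, 17, 17, 20, 24, 32, 40]

The merge sort proceeds by recursively splitting the array and merging sorted halves.
After all merges, the sorted array is [4, 6, 17, 17, 20, 24, 32, 40].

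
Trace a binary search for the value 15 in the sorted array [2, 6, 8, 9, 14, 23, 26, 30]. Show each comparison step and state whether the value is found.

Binary search for 15 in [2, 6, 8, 9, 14, 23, 26, 30]:

lo=0, hi=7, mid=3, arr[mid]=9 -> 9 < 15, search right half
lo=4, hi=7, mid=5, arr[mid]=23 -> 23 > 15, search left half
lo=4, hi=4, mid=4, arr[mid]=14 -> 14 < 15, search right half
lo=5 > hi=4, target 15 not found

Binary search determines that 15 is not in the array after 3 comparisons. The search space was exhausted without finding the target.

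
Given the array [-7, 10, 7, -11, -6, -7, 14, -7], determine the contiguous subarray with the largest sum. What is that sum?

Using Kadane's algorithm on [-7, 10, 7, -11, -6, -7, 14, -7]:

Scanning through the array:
Position 1 (value 10): max_ending_here = 10, max_so_far = 10
Position 2 (value 7): max_ending_here = 17, max_so_far = 17
Position 3 (value -11): max_ending_here = 6, max_so_far = 17
Position 4 (value -6): max_ending_here = 0, max_so_far = 17
Position 5 (value -7): max_ending_here = -7, max_so_far = 17
Position 6 (value 14): max_ending_here = 14, max_so_far = 17
Position 7 (value -7): max_ending_here = 7, max_so_far = 17

Maximum subarray: [10, 7]
Maximum sum: 17

The maximum subarray is [10, 7] with sum 17. This subarray runs from index 1 to index 2.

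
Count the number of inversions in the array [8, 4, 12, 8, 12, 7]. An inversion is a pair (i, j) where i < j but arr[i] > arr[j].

Finding inversions in [8, 4, 12, 8, 12, 7]:

(0, 1): arr[0]=8 > arr[1]=4
(0, 5): arr[0]=8 > arr[5]=7
(2, 3): arr[2]=12 > arr[3]=8
(2, 5): arr[2]=12 > arr[5]=7
(3, 5): arr[3]=8 > arr[5]=7
(4, 5): arr[4]=12 > arr[5]=7

Total inversions: 6

The array has 6 inversion(s): (0,1), (0,5), (2,3), (2,5), (3,5), (4,5). Each pair (i,j) satisfies i < j and arr[i] > arr[j].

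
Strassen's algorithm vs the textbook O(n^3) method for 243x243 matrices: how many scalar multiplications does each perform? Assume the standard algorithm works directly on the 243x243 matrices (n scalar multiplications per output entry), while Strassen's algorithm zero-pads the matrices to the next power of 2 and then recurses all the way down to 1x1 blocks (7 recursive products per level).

Matrix multiplication for 243x243 matrices:

Strassen's algorithm requires power-of-2 dimensions. Pad 243x243 to 256x256 (next power of 2).

Standard algorithm: 243^3 = 14348907 multiplications
Strassen's algorithm: 7^(log2(256)) = 7^8 = 5764801 multiplications
Savings: 14348907 - 5764801 = 8584106 multiplications

Standard: 14348907 multiplications (243^3). Strassen: 5764801 multiplications (7^8, after padding to 256x256). Strassen reduces 8 recursive multiplications to 7 at each level.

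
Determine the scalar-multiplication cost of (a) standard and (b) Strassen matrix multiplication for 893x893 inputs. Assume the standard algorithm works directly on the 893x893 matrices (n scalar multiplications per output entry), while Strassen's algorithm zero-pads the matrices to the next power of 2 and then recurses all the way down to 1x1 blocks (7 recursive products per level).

Matrix multiplication for 893x893 matrices:

Strassen's algorithm requires power-of-2 dimensions. Pad 893x893 to 1024x1024 (next power of 2).

Standard algorithm: 893^3 = 712121957 multiplications
Strassen's algorithm: 7^(log2(1024)) = 7^10 = 282475249 multiplications
Savings: 712121957 - 282475249 = 429646708 multiplications

Standard: 712121957 multiplications (893^3). Strassen: 282475249 multiplications (7^10, after padding to 1024x1024). Strassen reduces 8 recursive multiplications to 7 at each level.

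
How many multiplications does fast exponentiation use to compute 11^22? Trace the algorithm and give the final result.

Computing 11^22 by squaring (build up from 11^1; each line after the first costs one multiplication):

11^1 = 11
11^2 = (11^1)^2 = 11^2 = 121
11^4 = (11^2)^2 = 121^2 = 14641
11^5 = 11 * 11^4 = 11 * 14641 = 161051
11^10 = (11^5)^2 = 161051^2 = 25937424601
11^11 = 11 * 11^10 = 11 * 25937424601 = 285311670611
11^22 = (11^11)^2 = 285311670611^2 = 81402749386839761113321

Result: 81402749386839761113321
Multiplications needed: 6 (6 lines after 11^1)

11^22 = 81402749386839761113321. Using exponentiation by squaring, this requires 6 multiplications. The key idea: if the exponent is even, square the half-power; if odd, multiply by the base once.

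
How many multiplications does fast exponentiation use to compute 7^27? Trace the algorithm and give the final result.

Computing 7^27 by squaring (build up from 7^1; each line after the first costs one multiplication):

7^1 = 7
7^2 = (7^1)^2 = 7^2 = 49
7^3 = 7 * 7^2 = 7 * 49 = 343
7^6 = (7^3)^2 = 343^2 = 117649
7^12 = (7^6)^2 = 117649^2 = 13841287201
7^13 = 7 * 7^12 = 7 * 13841287201 = 96889010407
7^26 = (7^13)^2 = 96889010407^2 = 9387480337647754305649
7^27 = 7 * 7^26 = 7 * 9387480337647754305649 = 65712362363534280139543

Result: 65712362363534280139543
Multiplications needed: 7 (7 lines after 7^1)

7^27 = 65712362363534280139543. Using exponentiation by squaring, this requires 7 multiplications. The key idea: if the exponent is even, square the half-power; if odd, multiply by the base once.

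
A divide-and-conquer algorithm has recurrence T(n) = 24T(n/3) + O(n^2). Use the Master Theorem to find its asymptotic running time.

Master Theorem for T(n) = 24T(n/3) + O(n^2):

a = 24, b = 3, c = 2
log_b(a) = log_3(24) = 2.8928

Case 1: c = 2 < log_3(24) = 2.8928
T(n) = O(n^(log_3 24))

For T(n) = 24T(n/3) + O(n^2): log_3(24) = 2.8928. This is Case 1 of the Master Theorem (c < log_b(a), work dominated by leaves), giving O(n^(log_3 24)).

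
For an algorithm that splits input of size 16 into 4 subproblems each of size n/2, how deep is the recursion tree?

For divide and conquer with division factor 2:

Problem sizes at each level:
Level 0: 16
Level 1: 8
Level 2: 4
Level 3: 2
Level 4: 1

The root is level 0 and the size-1 base case is level 4 (the tree spans levels 0 through 4, i.e. 5 levels counting the root), so the depth is the number of divisions: log_2(16) = 4

The recursion tree depth is log_2(16) = 4. At each level, the problem size is divided by 2, so it takes 4 divisions to reduce to a base case of size 1. The algorithm makes 4 recursive calls at each level.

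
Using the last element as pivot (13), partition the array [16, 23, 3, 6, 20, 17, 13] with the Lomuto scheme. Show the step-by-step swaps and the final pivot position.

Lomuto partition with pivot = 13:

Initial array: [16, 23, 3, 6, 20, 17, 13]

arr[0]=16 > 13: no swap
arr[1]=23 > 13: no swap
arr[2]=3 <= 13: swap with position 0, array becomes [3, 23, 16, 6, 20, 17, 13]
arr[3]=6 <= 13: swap with position 1, array becomes [3, 6, 16, 23, 20, 17, 13]
arr[4]=20 > 13: no swap
arr[5]=17 > 13: no swap

Place pivot at position 2: [3, 6, 13, 23, 20, 17, 16]
Pivot position: 2

After partitioning with pivot 13, the array becomes [3, 6, 13, 23, 20, 17, 16]. The pivot is placed at index 2. All elements to the left of the pivot are <= 13, and all elements to the right are > 13.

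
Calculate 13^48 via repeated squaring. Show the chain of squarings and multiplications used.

Computing 13^48 by squaring (build up from 13^1; each line after the first costs one multiplication):

13^1 = 13
13^2 = (13^1)^2 = 13^2 = 169
13^3 = 13 * 13^2 = 13 * 169 = 2197
13^6 = (13^3)^2 = 2197^2 = 4826809
13^12 = (13^6)^2 = 4826809^2 = 23298085122481
13^24 = (13^12)^2 = 23298085122481^2 = 542800770374370512771595361
13^48 = (13^24)^2 = 542800770374370512771595361^2 = 294632676319010105335586872991323185304149065116720321

Result: 294632676319010105335586872991323185304149065116720321
Multiplications needed: 6 (6 lines after 13^1)

13^48 = 294632676319010105335586872991323185304149065116720321. Using exponentiation by squaring, this requires 6 multiplications. The key idea: if the exponent is even, square the half-power; if odd, multiply by the base once.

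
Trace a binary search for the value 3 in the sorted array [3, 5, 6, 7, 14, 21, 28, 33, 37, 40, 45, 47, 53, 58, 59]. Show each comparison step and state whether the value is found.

Binary search for 3 in [3, 5, 6, 7, 14, 21, 28, 33, 37, 40, 45, 47, 53, 58, 59]:

lo=0, hi=14, mid=7, arr[mid]=33 -> 33 > 3, search left half
lo=0, hi=6, mid=3, arr[mid]=7 -> 7 > 3, search left half
lo=0, hi=2, mid=1, arr[mid]=5 -> 5 > 3, search left half
lo=0, hi=0, mid=0, arr[mid]=3 -> Found target at index 0!

Binary search finds 3 at index 0 after 4 comparisons. The search repeatedly halves the search space by comparing with the middle element.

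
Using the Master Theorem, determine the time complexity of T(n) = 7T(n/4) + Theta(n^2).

Master Theorem for T(n) = 7T(n/4) + O(n^2):

a = 7, b = 4, c = 2
log_b(a) = log_4(7) = 1.4037

Case 3: c = 2 > log_4(7) = 1.4037
T(n) = O(n^2) = O(n^2)

For T(n) = 7T(n/4) + O(n^2): log_4(7) = 1.4037. This is Case 3 of the Master Theorem (c > log_b(a), work dominated by root), giving O(n^2).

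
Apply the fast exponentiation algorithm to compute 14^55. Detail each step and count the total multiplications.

Computing 14^55 by squaring (build up from 14^1; each line after the first costs one multiplication):

14^1 = 14
14^2 = (14^1)^2 = 14^2 = 196
14^3 = 14 * 14^2 = 14 * 196 = 2744
14^6 = (14^3)^2 = 2744^2 = 7529536
14^12 = (14^6)^2 = 7529536^2 = 56693912375296
14^13 = 14 * 14^12 = 14 * 56693912375296 = 793714773254144
14^26 = (14^13)^2 = 793714773254144^2 = 629983141281877223603213172736
14^27 = 14 * 14^26 = 14 * 629983141281877223603213172736 = 8819763977946281130444984418304
14^54 = (14^27)^2 = 8819763977946281130444984418304^2 = 77788236626678808982722471083604074886584214739573349250236416
14^55 = 14 * 14^54 = 14 * 77788236626678808982722471083604074886584214739573349250236416 = 1089035312773503325758114595170457048412179006354026889503309824

Result: 1089035312773503325758114595170457048412179006354026889503309824
Multiplications needed: 9 (9 lines after 14^1)

14^55 = 1089035312773503325758114595170457048412179006354026889503309824. Using exponentiation by squaring, this requires 9 multiplications. The key idea: if the exponent is even, square the half-power; if odd, multiply by the base once.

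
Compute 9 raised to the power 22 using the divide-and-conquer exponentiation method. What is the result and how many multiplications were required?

Computing 9^22 by squaring (build up from 9^1; each line after the first costs one multiplication):

9^1 = 9
9^2 = (9^1)^2 = 9^2 = 81
9^4 = (9^2)^2 = 81^2 = 6561
9^5 = 9 * 9^4 = 9 * 6561 = 59049
9^10 = (9^5)^2 = 59049^2 = 3486784401
9^11 = 9 * 9^10 = 9 * 3486784401 = 31381059609
9^22 = (9^11)^2 = 31381059609^2 = 984770902183611232881

Result: 984770902183611232881
Multiplications needed: 6 (6 lines after 9^1)

9^22 = 984770902183611232881. Using exponentiation by squaring, this requires 6 multiplications. The key idea: if the exponent is even, square the half-power; if odd, multiply by the base once.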